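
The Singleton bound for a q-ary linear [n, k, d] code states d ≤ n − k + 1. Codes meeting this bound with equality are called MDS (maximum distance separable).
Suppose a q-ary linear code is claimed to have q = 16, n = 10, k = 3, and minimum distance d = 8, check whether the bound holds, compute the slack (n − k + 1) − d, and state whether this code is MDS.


Singleton RHS = n − k + 1 = 8, slack = 0, bound satisfied, MDS.

Singleton bound: d ≤ n − k + 1.
Here n = 10, k = 3, so n − k + 1 = 8.
Given d = 8, check d ≤ 8: YES.
Slack = (n − k + 1) − d = 0.
The code is MDS (slack = 0).
Description: the claimed parameters are [10, 3, 8]_16; such a code would be MDS (meets Singleton bound).


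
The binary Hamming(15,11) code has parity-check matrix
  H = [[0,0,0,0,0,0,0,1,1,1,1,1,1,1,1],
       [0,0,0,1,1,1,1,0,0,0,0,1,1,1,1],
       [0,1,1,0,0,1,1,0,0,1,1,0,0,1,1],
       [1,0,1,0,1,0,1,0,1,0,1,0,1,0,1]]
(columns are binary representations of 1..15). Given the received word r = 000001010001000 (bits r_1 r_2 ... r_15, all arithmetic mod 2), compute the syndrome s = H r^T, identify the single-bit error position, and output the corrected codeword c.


s = (0, 0, 1, 0)^T, error position = 2, corrected codeword c = 010001010001000

Compute s = H r^T mod 2 one row at a time:
  s_1 = 1 + 0 + 0 + 0 + 1 + 0 + 0 + 0 = 2 ≡ 0 (mod 2).
  s_2 = 0 + 0 + 1 + 0 + 1 + 0 + 0 + 0 = 2 ≡ 0 (mod 2).
  s_3 = 0 + 0 + 1 + 0 + 0 + 0 + 0 + 0 = 1 ≡ 1 (mod 2).
  s_4 = 0 + 0 + 0 + 0 + 0 + 0 + 0 + 0 = 0 ≡ 0 (mod 2).
s = (0, 0, 1, 0)^T — this equals column 2 of H (binary 0010), so error is at position 2.
Correct: flip bit 2 of r = 000001010001000 to get c = 010001010001000.


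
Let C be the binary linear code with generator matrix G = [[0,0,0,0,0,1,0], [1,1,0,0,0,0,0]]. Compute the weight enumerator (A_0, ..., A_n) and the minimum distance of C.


Weight distribution: A_0 = 1, A_1 = 1, A_2 = 1, A_3 = 1. Minimum distance d = 1.

Enumerate all 2^2 = 4 messages m ∈ F_2^2.
For each, compute codeword c = mG in F_2^7, then tally its weight.
  m = 00 → c = 0000000, weight = 0.
  m = 10 → c = 0000010, weight = 1.
  m = 01 → c = 1100000, weight = 2.
  m = 11 → c = 1100010, weight = 3.
Tally weights:
  weight 0: 1 codewords.
  weight 1: 1 codewords.
  weight 2: 1 codewords.
  weight 3: 1 codewords.
Minimum distance d = smallest w > 0 with A_w > 0 = 1.
Sanity: Σ A_w = 4 = 2^2 = 4 ✓.


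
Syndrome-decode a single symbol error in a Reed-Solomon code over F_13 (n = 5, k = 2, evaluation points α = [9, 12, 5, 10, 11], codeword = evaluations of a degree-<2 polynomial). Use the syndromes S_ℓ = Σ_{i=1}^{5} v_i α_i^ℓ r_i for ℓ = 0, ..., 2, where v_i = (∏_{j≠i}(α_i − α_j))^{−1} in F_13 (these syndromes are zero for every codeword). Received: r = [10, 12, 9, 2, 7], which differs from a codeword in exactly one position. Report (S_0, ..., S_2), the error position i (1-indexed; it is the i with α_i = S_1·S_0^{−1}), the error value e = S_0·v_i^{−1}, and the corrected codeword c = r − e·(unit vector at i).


S = (4, 7, 9), error at position 3, error magnitude e = 6, c = [10, 12, 3, 2, 7].

Step 1: column multipliers v_i = (∏_{j≠i}(α_i − α_j))^{−1} mod 13.
  i = 1 (α = 9): (9−12)(9−5)(9−10)(9−11) = (−3)·4·(−1)·(−2) = −24 ≡ 2, so v_1 = 2^{−1} = 7 (mod 13).
  i = 2 (α = 12): (12−9)(12−5)(12−10)(12−11) = 3·7·2·1 = 42 ≡ 3, so v_2 = 3^{−1} = 9 (mod 13).
  i = 3 (α = 5): (5−9)(5−12)(5−10)(5−11) = (−4)·(−7)·(−5)·(−6) = 840 ≡ 8, so v_3 = 8^{−1} = 5 (mod 13).
  i = 4 (α = 10): (10−9)(10−12)(10−5)(10−11) = 1·(−2)·5·(−1) = 10 ≡ 10, so v_4 = 10^{−1} = 4 (mod 13).
  i = 5 (α = 11): (11−9)(11−12)(11−5)(11−10) = 2·(−1)·6·1 = −12 ≡ 1, so v_5 = 1^{−1} = 1 (mod 13).
  v = [7, 9, 5, 4, 1].
Step 2: syndromes of r = [10, 12, 9, 2, 7] (all sums mod 13).
  S_0 = Σ v_i r_i = 7·10 + 9·12 + 5·9 + 4·2 + 1·7 = 238 ≡ 4.
  S_1 = Σ v_i α_i r_i = 7·9·10 + 9·12·12 + 5·5·9 + 4·10·2 + 1·11·7 = 2308 ≡ 7.
  α_i^2 mod 13 = [3, 1, 12, 9, 4].
  S_2 = Σ v_i α_i^2 r_i = 7·3·10 + 9·1·12 + 5·12·9 + 4·9·2 + 1·4·7 = 958 ≡ 9.
  S = (4, 7, 9) ≠ 0, so r is not a codeword (an error is present).
Step 3: locate the error. For a single error e at position i, S_ℓ = v_i·e·α_i^ℓ, so α_err = S_1/S_0.
  S_0^{−1} = 4^{−1} = 10 (mod 13), so α_err = 7·10 = 70 ≡ 5 = α_3. Error position i = 3.
  Consistency check: S_2/S_1 = 9·2 = 18 ≡ 5 = α_err ✓ (single-error assumption holds).
Step 4: error magnitude e = S_0/v_3 = S_0·∏_{j≠3}(α_3 − α_j) = 4·8 = 32 ≡ 6 (mod 13).
Step 5: correct position 3: c_3 = r_3 − e = 9 − 6 ≡ 3 (mod 13). Hence c = [10, 12, 3, 2, 7].
  Check: interpolating c through the α_i gives m(x) = 4 + 5·x (degree < 2) with m(α_i) = c_i for every i, so c is indeed a codeword.


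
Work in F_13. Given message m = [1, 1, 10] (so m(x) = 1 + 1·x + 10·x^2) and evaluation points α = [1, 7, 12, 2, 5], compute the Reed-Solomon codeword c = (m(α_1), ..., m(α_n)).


c = [12, 4, 10, 4, 9]

Message polynomial: m(x) = 1 + 1·x + 10·x^2 (mod 13).
For each evaluation point α_i, compute m(α_i) mod 13:
  α_1 = 1: Horner steps 10 → 11 → 12, so m(1) = 12.
  α_2 = 7: Horner steps 10 → 6 → 4, so m(7) = 4.
  α_3 = 12: Horner steps 10 → 4 → 10, so m(12) = 10.
  α_4 = 2: Horner steps 10 → 8 → 4, so m(2) = 4.
  α_5 = 5: Horner steps 10 → 12 → 9, so m(5) = 9.
Codeword c = [12, 4, 10, 4, 9] ∈ F_13^5.


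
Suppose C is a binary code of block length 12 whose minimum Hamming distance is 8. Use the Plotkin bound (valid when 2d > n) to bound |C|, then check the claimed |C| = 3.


Plotkin bound M ≤ 4; given |C| = 3 ≤ bound (satisfied).

Check applicability: 2d = 16, n = 12.
2d − n = 4 > 0, so Plotkin applies.
Compute d/(2d−n) = 8/4 ≈ 2.0000.
⌊d/(2d−n)⌋ = 2.
Plotkin bound: M ≤ 2·2 = 4.
Given |C| = 3, check: satisfied.
This |C| is below the Plotkin bound.


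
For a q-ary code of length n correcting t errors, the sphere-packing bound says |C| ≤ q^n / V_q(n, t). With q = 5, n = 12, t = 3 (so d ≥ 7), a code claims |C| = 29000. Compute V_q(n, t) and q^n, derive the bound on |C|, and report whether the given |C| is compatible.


V_q(n, t) = 15185, q^n = 244140625, Hamming bound = 16077, |C| = 29000 > bound (violated).

Step 1: Compute V_q(n, t) = Σ_{j=0}^3 C(n, j) (q−1)^j.
  j = 0: C(12,0)·(4)^0 = 1·1 = 1.
  j = 1: C(12,1)·(4)^1 = 12·4 = 48.
  j = 2: C(12,2)·(4)^2 = 66·16 = 1056.
  j = 3: C(12,3)·(4)^3 = 220·64 = 14080.
  V_q(n, t) = 1 + 48 + 1056 + 14080 = 15185.
Step 2: q^n = 5^12 = 244140625.
Step 3: Hamming bound ⌊q^n / V_q(n,t)⌋ = ⌊244140625/15185⌋ = 16077.
Step 4: Compare |C| = 29000 to 16077: violated.
The claimed |C| lies above the Hamming bound, so no 5-ary code of length 12 with d ≥ 7 can have 29000 codewords.


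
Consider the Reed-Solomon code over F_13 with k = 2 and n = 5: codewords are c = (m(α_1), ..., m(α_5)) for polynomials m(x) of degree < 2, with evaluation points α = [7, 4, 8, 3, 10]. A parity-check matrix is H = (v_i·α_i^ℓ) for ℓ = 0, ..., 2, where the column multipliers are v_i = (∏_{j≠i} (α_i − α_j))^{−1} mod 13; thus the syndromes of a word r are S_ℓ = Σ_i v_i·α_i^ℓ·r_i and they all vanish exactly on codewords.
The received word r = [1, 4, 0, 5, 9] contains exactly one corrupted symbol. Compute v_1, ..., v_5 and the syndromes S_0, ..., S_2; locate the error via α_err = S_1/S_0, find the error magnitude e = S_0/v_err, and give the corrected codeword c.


S = (10, 9, 12), error at position 5, error magnitude e = 11, c = [1, 4, 0, 5, 11].

Step 1: column multipliers v_i = (∏_{j≠i}(α_i − α_j))^{−1} mod 13.
  i = 1 (α = 7): (7−4)(7−8)(7−3)(7−10) = 3·(−1)·4·(−3) = 36 ≡ 10, so v_1 = 10^{−1} = 4 (mod 13).
  i = 2 (α = 4): (4−7)(4−8)(4−3)(4−10) = (−3)·(−4)·1·(−6) = −72 ≡ 6, so v_2 = 6^{−1} = 11 (mod 13).
  i = 3 (α = 8): (8−7)(8−4)(8−3)(8−10) = 1·4·5·(−2) = −40 ≡ 12, so v_3 = 12^{−1} = 12 (mod 13).
  i = 4 (α = 3): (3−7)(3−4)(3−8)(3−10) = (−4)·(−1)·(−5)·(−7) = 140 ≡ 10, so v_4 = 10^{−1} = 4 (mod 13).
  i = 5 (α = 10): (10−7)(10−4)(10−8)(10−3) = 3·6·2·7 = 252 ≡ 5, so v_5 = 5^{−1} = 8 (mod 13).
  v = [4, 11, 12, 4, 8].
Step 2: syndromes of r = [1, 4, 0, 5, 9] (all sums mod 13).
  S_0 = Σ v_i r_i = 4·1 + 11·4 + 12·0 + 4·5 + 8·9 = 140 ≡ 10.
  S_1 = Σ v_i α_i r_i = 4·7·1 + 11·4·4 + 12·8·0 + 4·3·5 + 8·10·9 = 984 ≡ 9.
  α_i^2 mod 13 = [10, 3, 12, 9, 9].
  S_2 = Σ v_i α_i^2 r_i = 4·10·1 + 11·3·4 + 12·12·0 + 4·9·5 + 8·9·9 = 1000 ≡ 12.
  S = (10, 9, 12) ≠ 0, so r is not a codeword (an error is present).
Step 3: locate the error. For a single error e at position i, S_ℓ = v_i·e·α_i^ℓ, so α_err = S_1/S_0.
  S_0^{−1} = 10^{−1} = 4 (mod 13), so α_err = 9·4 = 36 ≡ 10 = α_5. Error position i = 5.
  Consistency check: S_2/S_1 = 12·3 = 36 ≡ 10 = α_err ✓ (single-error assumption holds).
Step 4: error magnitude e = S_0/v_5 = S_0·∏_{j≠5}(α_5 − α_j) = 10·5 = 50 ≡ 11 (mod 13).
Step 5: correct position 5: c_5 = r_5 − e = 9 − 11 ≡ 11 (mod 13). Hence c = [1, 4, 0, 5, 11].
  Check: interpolating c through the α_i gives m(x) = 8 + 12·x (degree < 2) with m(α_i) = c_i for every i, so c is indeed a codeword.


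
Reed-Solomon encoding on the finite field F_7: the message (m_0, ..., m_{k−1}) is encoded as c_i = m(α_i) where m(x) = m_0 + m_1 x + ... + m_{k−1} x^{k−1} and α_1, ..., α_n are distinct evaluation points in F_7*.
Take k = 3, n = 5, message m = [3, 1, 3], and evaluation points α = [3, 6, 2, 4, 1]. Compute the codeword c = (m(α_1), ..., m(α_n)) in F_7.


c = [5, 5, 3, 6, 0]

Message polynomial: m(x) = 3 + 1·x + 3·x^2 (mod 7).
For each evaluation point α_i, compute m(α_i) mod 7:
  α_1 = 3: Horner steps 3 → 3 → 5, so m(3) = 5.
  α_2 = 6: Horner steps 3 → 5 → 5, so m(6) = 5.
  α_3 = 2: Horner steps 3 → 0 → 3, so m(2) = 3.
  α_4 = 4: Horner steps 3 → 6 → 6, so m(4) = 6.
  α_5 = 1: Horner steps 3 → 4 → 0, so m(1) = 0.
Codeword c = [5, 5, 3, 6, 0] ∈ F_7^5.


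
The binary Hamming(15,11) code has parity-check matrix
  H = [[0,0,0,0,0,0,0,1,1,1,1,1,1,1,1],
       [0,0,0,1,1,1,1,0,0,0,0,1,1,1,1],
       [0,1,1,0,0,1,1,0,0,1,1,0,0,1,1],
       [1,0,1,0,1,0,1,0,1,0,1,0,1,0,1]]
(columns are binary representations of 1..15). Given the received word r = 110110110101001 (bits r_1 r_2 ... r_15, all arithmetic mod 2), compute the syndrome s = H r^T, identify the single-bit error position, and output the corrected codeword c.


s = (0, 1, 0, 0)^T, error position = 4, corrected codeword c = 110010110101001

Compute s = H r^T mod 2 one row at a time:
  s_1 = 1 + 0 + 1 + 0 + 1 + 0 + 0 + 1 = 4 ≡ 0 (mod 2).
  s_2 = 1 + 1 + 0 + 1 + 1 + 0 + 0 + 1 = 5 ≡ 1 (mod 2).
  s_3 = 1 + 0 + 0 + 1 + 1 + 0 + 0 + 1 = 4 ≡ 0 (mod 2).
  s_4 = 1 + 0 + 1 + 1 + 0 + 0 + 0 + 1 = 4 ≡ 0 (mod 2).
s = (0, 1, 0, 0)^T — this equals column 4 of H (binary 0100), so error is at position 4.
Correct: flip bit 4 of r = 110110110101001 to get c = 110010110101001.


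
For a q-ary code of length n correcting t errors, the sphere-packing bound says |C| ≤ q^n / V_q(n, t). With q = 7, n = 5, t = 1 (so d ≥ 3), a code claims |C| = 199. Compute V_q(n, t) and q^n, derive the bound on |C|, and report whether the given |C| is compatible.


V_q(n, t) = 31, q^n = 16807, Hamming bound = 542, |C| = 199 ≤ bound (satisfied).

Step 1: Compute V_q(n, t) = Σ_{j=0}^1 C(n, j) (q−1)^j.
  j = 0: C(5,0)·(6)^0 = 1·1 = 1.
  j = 1: C(5,1)·(6)^1 = 5·6 = 30.
  V_q(n, t) = 1 + 30 = 31.
Step 2: q^n = 7^5 = 16807.
Step 3: Hamming bound ⌊q^n / V_q(n,t)⌋ = ⌊16807/31⌋ = 542.
Step 4: Compare |C| = 199 to 542: satisfied.
The claimed |C| lies below the Hamming bound.


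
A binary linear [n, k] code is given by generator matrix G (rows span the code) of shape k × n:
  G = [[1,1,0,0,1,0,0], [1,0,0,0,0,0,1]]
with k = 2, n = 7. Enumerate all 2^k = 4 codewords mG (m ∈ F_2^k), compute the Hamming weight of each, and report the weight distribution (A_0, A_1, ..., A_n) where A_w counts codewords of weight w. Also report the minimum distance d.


Weight distribution: A_0 = 1, A_2 = 1, A_3 = 2. Minimum distance d = 2.

Enumerate all 2^2 = 4 messages m ∈ F_2^2.
For each, compute codeword c = mG in F_2^7, then tally its weight.
  m = 00 → c = 0000000, weight = 0.
  m = 10 → c = 1100100, weight = 3.
  m = 01 → c = 1000001, weight = 2.
  m = 11 → c = 0100101, weight = 3.
Tally weights:
  weight 0: 1 codewords.
  weight 2: 1 codewords.
  weight 3: 2 codewords.
Minimum distance d = smallest w > 0 with A_w > 0 = 2.
Sanity: Σ A_w = 4 = 2^2 = 4 ✓.


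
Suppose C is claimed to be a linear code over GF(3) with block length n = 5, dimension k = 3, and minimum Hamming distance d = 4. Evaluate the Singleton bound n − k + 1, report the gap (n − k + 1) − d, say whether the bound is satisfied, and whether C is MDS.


Singleton RHS = n − k + 1 = 3, slack = -1, bound violated (no such code; not MDS).

Singleton bound: d ≤ n − k + 1.
Here n = 5, k = 3, so n − k + 1 = 3.
Given d = 4, check d ≤ 3: NO.
Slack = (n − k + 1) − d = -1.
The slack is negative: d = 4 exceeds n − k + 1 = 3 by 1, so the Singleton bound is violated and no linear [5, 3, 4]_3 code can exist. In particular it is not MDS (MDS requires d = n − k + 1 exactly).
Description: the claimed parameters are [5, 3, 4]_3; such a code would be impossible (violates the Singleton bound).


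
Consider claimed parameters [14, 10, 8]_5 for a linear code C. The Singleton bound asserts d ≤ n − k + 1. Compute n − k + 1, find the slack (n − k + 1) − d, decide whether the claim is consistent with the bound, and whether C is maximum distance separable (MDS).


Singleton RHS = n − k + 1 = 5, slack = -3, bound violated (no such code; not MDS).

Singleton bound: d ≤ n − k + 1.
Here n = 14, k = 10, so n − k + 1 = 5.
Given d = 8, check d ≤ 5: NO.
Slack = (n − k + 1) − d = -3.
The slack is negative: d = 8 exceeds n − k + 1 = 5 by 3, so the Singleton bound is violated and no linear [14, 10, 8]_5 code can exist. In particular it is not MDS (MDS requires d = n − k + 1 exactly).
Description: the claimed parameters are [14, 10, 8]_5; such a code would be impossible (violates the Singleton bound).


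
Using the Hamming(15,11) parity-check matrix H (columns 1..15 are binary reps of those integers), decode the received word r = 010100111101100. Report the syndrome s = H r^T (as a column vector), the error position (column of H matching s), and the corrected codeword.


s = (1, 0, 1, 1)^T, error position = 11, corrected codeword c = 010100111111100

Compute s = H r^T mod 2 one row at a time:
  s_1 = 1 + 1 + 1 + 0 + 1 + 1 + 0 + 0 = 5 ≡ 1 (mod 2).
  s_2 = 1 + 0 + 0 + 1 + 1 + 1 + 0 + 0 = 4 ≡ 0 (mod 2).
  s_3 = 1 + 0 + 0 + 1 + 1 + 0 + 0 + 0 = 3 ≡ 1 (mod 2).
  s_4 = 0 + 0 + 0 + 1 + 1 + 0 + 1 + 0 = 3 ≡ 1 (mod 2).
s = (1, 0, 1, 1)^T — this equals column 11 of H (binary 1011), so error is at position 11.
Correct: flip bit 11 of r = 010100111101100 to get c = 010100111111100.


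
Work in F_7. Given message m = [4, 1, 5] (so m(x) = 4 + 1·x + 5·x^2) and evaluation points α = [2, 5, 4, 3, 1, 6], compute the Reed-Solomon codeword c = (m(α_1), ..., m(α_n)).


c = [5, 1, 4, 3, 3, 1]

Message polynomial: m(x) = 4 + 1·x + 5·x^2 (mod 7).
For each evaluation point α_i, compute m(α_i) mod 7:
  α_1 = 2: Horner steps 5 → 4 → 5, so m(2) = 5.
  α_2 = 5: Horner steps 5 → 5 → 1, so m(5) = 1.
  α_3 = 4: Horner steps 5 → 0 → 4, so m(4) = 4.
  α_4 = 3: Horner steps 5 → 2 → 3, so m(3) = 3.
  α_5 = 1: Horner steps 5 → 6 → 3, so m(1) = 3.
  α_6 = 6: Horner steps 5 → 3 → 1, so m(6) = 1.
Codeword c = [5, 1, 4, 3, 3, 1] ∈ F_7^6.


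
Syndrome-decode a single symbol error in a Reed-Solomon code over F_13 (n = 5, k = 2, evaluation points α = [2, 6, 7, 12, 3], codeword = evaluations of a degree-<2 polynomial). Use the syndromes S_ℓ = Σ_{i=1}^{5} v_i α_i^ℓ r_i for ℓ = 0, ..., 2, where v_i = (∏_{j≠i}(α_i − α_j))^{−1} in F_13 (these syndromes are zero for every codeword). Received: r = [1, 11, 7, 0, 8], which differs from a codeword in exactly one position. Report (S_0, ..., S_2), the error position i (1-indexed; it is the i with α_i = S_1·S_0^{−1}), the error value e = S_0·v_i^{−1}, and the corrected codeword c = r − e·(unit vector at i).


S = (7, 8, 11), error at position 5, error magnitude e = 11, c = [1, 11, 7, 0, 10].

Step 1: column multipliers v_i = (∏_{j≠i}(α_i − α_j))^{−1} mod 13.
  i = 1 (α = 2): (2−6)(2−7)(2−12)(2−3) = (−4)·(−5)·(−10)·(−1) = 200 ≡ 5, so v_1 = 5^{−1} = 8 (mod 13).
  i = 2 (α = 6): (6−2)(6−7)(6−12)(6−3) = 4·(−1)·(−6)·3 = 72 ≡ 7, so v_2 = 7^{−1} = 2 (mod 13).
  i = 3 (α = 7): (7−2)(7−6)(7−12)(7−3) = 5·1·(−5)·4 = −100 ≡ 4, so v_3 = 4^{−1} = 10 (mod 13).
  i = 4 (α = 12): (12−2)(12−6)(12−7)(12−3) = 10·6·5·9 = 2700 ≡ 9, so v_4 = 9^{−1} = 3 (mod 13).
  i = 5 (α = 3): (3−2)(3−6)(3−7)(3−12) = 1·(−3)·(−4)·(−9) = −108 ≡ 9, so v_5 = 9^{−1} = 3 (mod 13).
  v = [8, 2, 10, 3, 3].
Step 2: syndromes of r = [1, 11, 7, 0, 8] (all sums mod 13).
  S_0 = Σ v_i r_i = 8·1 + 2·11 + 10·7 + 3·0 + 3·8 = 124 ≡ 7.
  S_1 = Σ v_i α_i r_i = 8·2·1 + 2·6·11 + 10·7·7 + 3·12·0 + 3·3·8 = 710 ≡ 8.
  α_i^2 mod 13 = [4, 10, 10, 1, 9].
  S_2 = Σ v_i α_i^2 r_i = 8·4·1 + 2·10·11 + 10·10·7 + 3·1·0 + 3·9·8 = 1168 ≡ 11.
  S = (7, 8, 11) ≠ 0, so r is not a codeword (an error is present).
Step 3: locate the error. For a single error e at position i, S_ℓ = v_i·e·α_i^ℓ, so α_err = S_1/S_0.
  S_0^{−1} = 7^{−1} = 2 (mod 13), so α_err = 8·2 = 16 ≡ 3 = α_5. Error position i = 5.
  Consistency check: S_2/S_1 = 11·5 = 55 ≡ 3 = α_err ✓ (single-error assumption holds).
Step 4: error magnitude e = S_0/v_5 = S_0·∏_{j≠5}(α_5 − α_j) = 7·9 = 63 ≡ 11 (mod 13).
Step 5: correct position 5: c_5 = r_5 − e = 8 − 11 ≡ 10 (mod 13). Hence c = [1, 11, 7, 0, 10].
  Check: interpolating c through the α_i gives m(x) = 9 + 9·x (degree < 2) with m(α_i) = c_i for every i, so c is indeed a codeword.


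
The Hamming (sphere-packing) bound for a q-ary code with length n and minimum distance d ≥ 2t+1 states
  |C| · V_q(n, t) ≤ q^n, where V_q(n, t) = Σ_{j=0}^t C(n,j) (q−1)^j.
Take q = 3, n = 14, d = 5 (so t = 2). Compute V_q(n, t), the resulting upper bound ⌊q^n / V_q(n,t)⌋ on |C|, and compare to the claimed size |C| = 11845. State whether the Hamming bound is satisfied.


V_q(n, t) = 393, q^n = 4782969, Hamming bound = 12170, |C| = 11845 ≤ bound (satisfied).

Step 1: Compute V_q(n, t) = Σ_{j=0}^2 C(n, j) (q−1)^j.
  j = 0: C(14,0)·(2)^0 = 1·1 = 1.
  j = 1: C(14,1)·(2)^1 = 14·2 = 28.
  j = 2: C(14,2)·(2)^2 = 91·4 = 364.
  V_q(n, t) = 1 + 28 + 364 = 393.
Step 2: q^n = 3^14 = 4782969.
Step 3: Hamming bound ⌊q^n / V_q(n,t)⌋ = ⌊4782969/393⌋ = 12170.
Step 4: Compare |C| = 11845 to 12170: satisfied.
The claimed |C| lies below the Hamming bound.


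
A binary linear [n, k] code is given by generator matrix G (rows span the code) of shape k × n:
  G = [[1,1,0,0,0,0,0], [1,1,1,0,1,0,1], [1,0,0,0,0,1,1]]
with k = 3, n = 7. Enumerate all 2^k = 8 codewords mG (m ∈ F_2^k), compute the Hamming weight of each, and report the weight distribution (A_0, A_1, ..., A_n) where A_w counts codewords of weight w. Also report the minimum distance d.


Weight distribution: A_0 = 1, A_2 = 1, A_3 = 3, A_4 = 2, A_5 = 1. Minimum distance d = 2.

Enumerate all 2^3 = 8 messages m ∈ F_2^3.
For each, compute codeword c = mG in F_2^7, then tally its weight.
  m = 000 → c = 0000000, weight = 0.
  m = 100 → c = 1100000, weight = 2.
  m = 010 → c = 1110101, weight = 5.
  m = 110 → c = 0010101, weight = 3.
  m = 001 → c = 1000011, weight = 3.
  m = 101 → c = 0100011, weight = 3.
  m = 011 → c = 0110110, weight = 4.
  m = 111 → c = 1010110, weight = 4.
Tally weights:
  weight 0: 1 codewords.
  weight 2: 1 codewords.
  weight 3: 3 codewords.
  weight 4: 2 codewords.
  weight 5: 1 codewords.
Minimum distance d = smallest w > 0 with A_w > 0 = 2.
Sanity: Σ A_w = 8 = 2^3 = 8 ✓.


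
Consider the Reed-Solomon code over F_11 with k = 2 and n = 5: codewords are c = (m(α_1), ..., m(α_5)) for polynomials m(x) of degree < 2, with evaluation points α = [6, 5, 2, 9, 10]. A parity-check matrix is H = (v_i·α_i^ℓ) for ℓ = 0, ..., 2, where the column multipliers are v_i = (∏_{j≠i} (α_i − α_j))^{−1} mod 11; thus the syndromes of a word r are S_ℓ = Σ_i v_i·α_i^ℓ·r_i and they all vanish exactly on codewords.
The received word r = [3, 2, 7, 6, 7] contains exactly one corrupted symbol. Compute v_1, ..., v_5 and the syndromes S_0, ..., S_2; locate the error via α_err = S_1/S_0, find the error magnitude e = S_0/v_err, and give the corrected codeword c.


S = (8, 5, 10), error at position 3, error magnitude e = 8, c = [3, 2, 10, 6, 7].

Step 1: column multipliers v_i = (∏_{j≠i}(α_i − α_j))^{−1} mod 11.
  i = 1 (α = 6): (6−5)(6−2)(6−9)(6−10) = 1·4·(−3)·(−4) = 48 ≡ 4, so v_1 = 4^{−1} = 3 (mod 11).
  i = 2 (α = 5): (5−6)(5−2)(5−9)(5−10) = (−1)·3·(−4)·(−5) = −60 ≡ 6, so v_2 = 6^{−1} = 2 (mod 11).
  i = 3 (α = 2): (2−6)(2−5)(2−9)(2−10) = (−4)·(−3)·(−7)·(−8) = 672 ≡ 1, so v_3 = 1^{−1} = 1 (mod 11).
  i = 4 (α = 9): (9−6)(9−5)(9−2)(9−10) = 3·4·7·(−1) = −84 ≡ 4, so v_4 = 4^{−1} = 3 (mod 11).
  i = 5 (α = 10): (10−6)(10−5)(10−2)(10−9) = 4·5·8·1 = 160 ≡ 6, so v_5 = 6^{−1} = 2 (mod 11).
  v = [3, 2, 1, 3, 2].
Step 2: syndromes of r = [3, 2, 7, 6, 7] (all sums mod 11).
  S_0 = Σ v_i r_i = 3·3 + 2·2 + 1·7 + 3·6 + 2·7 = 52 ≡ 8.
  S_1 = Σ v_i α_i r_i = 3·6·3 + 2·5·2 + 1·2·7 + 3·9·6 + 2·10·7 = 390 ≡ 5.
  α_i^2 mod 11 = [3, 3, 4, 4, 1].
  S_2 = Σ v_i α_i^2 r_i = 3·3·3 + 2·3·2 + 1·4·7 + 3·4·6 + 2·1·7 = 153 ≡ 10.
  S = (8, 5, 10) ≠ 0, so r is not a codeword (an error is present).
Step 3: locate the error. For a single error e at position i, S_ℓ = v_i·e·α_i^ℓ, so α_err = S_1/S_0.
  S_0^{−1} = 8^{−1} = 7 (mod 11), so α_err = 5·7 = 35 ≡ 2 = α_3. Error position i = 3.
  Consistency check: S_2/S_1 = 10·9 = 90 ≡ 2 = α_err ✓ (single-error assumption holds).
Step 4: error magnitude e = S_0/v_3 = S_0·∏_{j≠3}(α_3 − α_j) = 8·1 = 8 ≡ 8 (mod 11).
Step 5: correct position 3: c_3 = r_3 − e = 7 − 8 ≡ 10 (mod 11). Hence c = [3, 2, 10, 6, 7].
  Check: interpolating c through the α_i gives m(x) = 8 + 1·x (degree < 2) with m(α_i) = c_i for every i, so c is indeed a codeword.


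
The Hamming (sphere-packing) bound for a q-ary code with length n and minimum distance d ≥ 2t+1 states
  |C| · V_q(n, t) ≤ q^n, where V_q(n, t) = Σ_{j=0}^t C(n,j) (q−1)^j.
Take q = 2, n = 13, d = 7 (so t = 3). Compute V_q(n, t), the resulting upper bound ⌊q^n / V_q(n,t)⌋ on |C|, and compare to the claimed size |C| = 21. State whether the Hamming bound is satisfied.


V_q(n, t) = 378, q^n = 8192, Hamming bound = 21, |C| = 21 ≤ bound (satisfied).

Step 1: Compute V_q(n, t) = Σ_{j=0}^3 C(n, j) (q−1)^j.
  j = 0: C(13,0)·(1)^0 = 1·1 = 1.
  j = 1: C(13,1)·(1)^1 = 13·1 = 13.
  j = 2: C(13,2)·(1)^2 = 78·1 = 78.
  j = 3: C(13,3)·(1)^3 = 286·1 = 286.
  V_q(n, t) = 1 + 13 + 78 + 286 = 378.
Step 2: q^n = 2^13 = 8192.
Step 3: Hamming bound ⌊q^n / V_q(n,t)⌋ = ⌊8192/378⌋ = 21.
Step 4: Compare |C| = 21 to 21: satisfied.
The claimed |C| lies at the Hamming bound (tight).


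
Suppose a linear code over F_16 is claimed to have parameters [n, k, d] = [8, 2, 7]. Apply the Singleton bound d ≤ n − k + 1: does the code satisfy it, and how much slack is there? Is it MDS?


Singleton RHS = n − k + 1 = 7, slack = 0, bound satisfied, MDS.

Singleton bound: d ≤ n − k + 1.
Here n = 8, k = 2, so n − k + 1 = 7.
Given d = 7, check d ≤ 7: YES.
Slack = (n − k + 1) − d = 0.
The code is MDS (slack = 0).
Description: the claimed parameters are [8, 2, 7]_16; such a code would be MDS (meets Singleton bound).


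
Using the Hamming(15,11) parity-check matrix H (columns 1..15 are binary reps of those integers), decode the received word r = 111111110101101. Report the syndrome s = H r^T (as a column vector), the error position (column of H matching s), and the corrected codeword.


s = (1, 1, 0, 0)^T, error position = 12, corrected codeword c = 111111110100101

Compute s = H r^T mod 2 one row at a time:
  s_1 = 1 + 0 + 1 + 0 + 1 + 1 + 0 + 1 = 5 ≡ 1 (mod 2).
  s_2 = 1 + 1 + 1 + 1 + 1 + 1 + 0 + 1 = 7 ≡ 1 (mod 2).
  s_3 = 1 + 1 + 1 + 1 + 1 + 0 + 0 + 1 = 6 ≡ 0 (mod 2).
  s_4 = 1 + 1 + 1 + 1 + 0 + 0 + 1 + 1 = 6 ≡ 0 (mod 2).
s = (1, 1, 0, 0)^T — this equals column 12 of H (binary 1100), so error is at position 12.
Correct: flip bit 12 of r = 111111110101101 to get c = 111111110100101.


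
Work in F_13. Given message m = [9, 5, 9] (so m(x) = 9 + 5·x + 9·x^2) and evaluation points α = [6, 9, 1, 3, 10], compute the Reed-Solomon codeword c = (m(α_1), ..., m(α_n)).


c = [12, 3, 10, 1, 10]

Message polynomial: m(x) = 9 + 5·x + 9·x^2 (mod 13).
For each evaluation point α_i, compute m(α_i) mod 13:
  α_1 = 6: Horner steps 9 → 7 → 12, so m(6) = 12.
  α_2 = 9: Horner steps 9 → 8 → 3, so m(9) = 3.
  α_3 = 1: Horner steps 9 → 1 → 10, so m(1) = 10.
  α_4 = 3: Horner steps 9 → 6 → 1, so m(3) = 1.
  α_5 = 10: Horner steps 9 → 4 → 10, so m(10) = 10.
Codeword c = [12, 3, 10, 1, 10] ∈ F_13^5.


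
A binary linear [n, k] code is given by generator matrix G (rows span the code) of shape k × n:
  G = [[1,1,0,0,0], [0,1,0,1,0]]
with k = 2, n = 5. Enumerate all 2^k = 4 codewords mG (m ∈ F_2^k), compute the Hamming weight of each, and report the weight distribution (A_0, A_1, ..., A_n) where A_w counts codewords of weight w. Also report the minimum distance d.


Weight distribution: A_0 = 1, A_2 = 3. Minimum distance d = 2.

Enumerate all 2^2 = 4 messages m ∈ F_2^2.
For each, compute codeword c = mG in F_2^5, then tally its weight.
  m = 00 → c = 00000, weight = 0.
  m = 10 → c = 11000, weight = 2.
  m = 01 → c = 01010, weight = 2.
  m = 11 → c = 10010, weight = 2.
Tally weights:
  weight 0: 1 codewords.
  weight 2: 3 codewords.
Minimum distance d = smallest w > 0 with A_w > 0 = 2.
Sanity: Σ A_w = 4 = 2^2 = 4 ✓.


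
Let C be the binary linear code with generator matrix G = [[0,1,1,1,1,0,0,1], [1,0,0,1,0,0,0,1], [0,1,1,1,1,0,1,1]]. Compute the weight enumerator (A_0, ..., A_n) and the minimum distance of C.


Weight distribution: A_0 = 1, A_1 = 1, A_3 = 1, A_4 = 2, A_5 = 2, A_6 = 1. Minimum distance d = 1.

Enumerate all 2^3 = 8 messages m ∈ F_2^3.
For each, compute codeword c = mG in F_2^8, then tally its weight.
  m = 000 → c = 00000000, weight = 0.
  m = 100 → c = 01111001, weight = 5.
  m = 010 → c = 10010001, weight = 3.
  m = 110 → c = 11101000, weight = 4.
  m = 001 → c = 01111011, weight = 6.
  m = 101 → c = 00000010, weight = 1.
  m = 011 → c = 11101010, weight = 5.
  m = 111 → c = 10010011, weight = 4.
Tally weights:
  weight 0: 1 codewords.
  weight 1: 1 codewords.
  weight 3: 1 codewords.
  weight 4: 2 codewords.
  weight 5: 2 codewords.
  weight 6: 1 codewords.
Minimum distance d = smallest w > 0 with A_w > 0 = 1.
Sanity: Σ A_w = 8 = 2^3 = 8 ✓.


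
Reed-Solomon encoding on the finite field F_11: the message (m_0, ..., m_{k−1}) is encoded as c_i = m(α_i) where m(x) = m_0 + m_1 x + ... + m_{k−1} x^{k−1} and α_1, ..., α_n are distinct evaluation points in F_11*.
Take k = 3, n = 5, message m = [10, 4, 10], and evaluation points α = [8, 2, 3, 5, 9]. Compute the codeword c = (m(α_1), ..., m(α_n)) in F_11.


c = [0, 3, 2, 5, 9]

Message polynomial: m(x) = 10 + 4·x + 10·x^2 (mod 11).
For each evaluation point α_i, compute m(α_i) mod 11:
  α_1 = 8: Horner steps 10 → 7 → 0, so m(8) = 0.
  α_2 = 2: Horner steps 10 → 2 → 3, so m(2) = 3.
  α_3 = 3: Horner steps 10 → 1 → 2, so m(3) = 2.
  α_4 = 5: Horner steps 10 → 10 → 5, so m(5) = 5.
  α_5 = 9: Horner steps 10 → 6 → 9, so m(9) = 9.
Codeword c = [0, 3, 2, 5, 9] ∈ F_11^5.


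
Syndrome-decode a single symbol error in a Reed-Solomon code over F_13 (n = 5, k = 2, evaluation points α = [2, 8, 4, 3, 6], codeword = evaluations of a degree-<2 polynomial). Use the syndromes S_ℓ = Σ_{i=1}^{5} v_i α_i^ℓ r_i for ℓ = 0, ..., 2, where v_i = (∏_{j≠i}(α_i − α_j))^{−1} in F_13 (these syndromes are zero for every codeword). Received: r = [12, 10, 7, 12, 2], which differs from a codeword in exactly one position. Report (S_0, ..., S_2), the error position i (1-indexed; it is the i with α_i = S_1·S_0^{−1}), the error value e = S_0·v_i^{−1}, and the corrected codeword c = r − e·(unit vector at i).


S = (2, 6, 5), error at position 4, error magnitude e = 9, c = [12, 10, 7, 3, 2].

Step 1: column multipliers v_i = (∏_{j≠i}(α_i − α_j))^{−1} mod 13.
  i = 1 (α = 2): (2−8)(2−4)(2−3)(2−6) = (−6)·(−2)·(−1)·(−4) = 48 ≡ 9, so v_1 = 9^{−1} = 3 (mod 13).
  i = 2 (α = 8): (8−2)(8−4)(8−3)(8−6) = 6·4·5·2 = 240 ≡ 6, so v_2 = 6^{−1} = 11 (mod 13).
  i = 3 (α = 4): (4−2)(4−8)(4−3)(4−6) = 2·(−4)·1·(−2) = 16 ≡ 3, so v_3 = 3^{−1} = 9 (mod 13).
  i = 4 (α = 3): (3−2)(3−8)(3−4)(3−6) = 1·(−5)·(−1)·(−3) = −15 ≡ 11, so v_4 = 11^{−1} = 6 (mod 13).
  i = 5 (α = 6): (6−2)(6−8)(6−4)(6−3) = 4·(−2)·2·3 = −48 ≡ 4, so v_5 = 4^{−1} = 10 (mod 13).
  v = [3, 11, 9, 6, 10].
Step 2: syndromes of r = [12, 10, 7, 12, 2] (all sums mod 13).
  S_0 = Σ v_i r_i = 3·12 + 11·10 + 9·7 + 6·12 + 10·2 = 301 ≡ 2.
  S_1 = Σ v_i α_i r_i = 3·2·12 + 11·8·10 + 9·4·7 + 6·3·12 + 10·6·2 = 1540 ≡ 6.
  α_i^2 mod 13 = [4, 12, 3, 9, 10].
  S_2 = Σ v_i α_i^2 r_i = 3·4·12 + 11·12·10 + 9·3·7 + 6·9·12 + 10·10·2 = 2501 ≡ 5.
  S = (2, 6, 5) ≠ 0, so r is not a codeword (an error is present).
Step 3: locate the error. For a single error e at position i, S_ℓ = v_i·e·α_i^ℓ, so α_err = S_1/S_0.
  S_0^{−1} = 2^{−1} = 7 (mod 13), so α_err = 6·7 = 42 ≡ 3 = α_4. Error position i = 4.
  Consistency check: S_2/S_1 = 5·11 = 55 ≡ 3 = α_err ✓ (single-error assumption holds).
Step 4: error magnitude e = S_0/v_4 = S_0·∏_{j≠4}(α_4 − α_j) = 2·11 = 22 ≡ 9 (mod 13).
Step 5: correct position 4: c_4 = r_4 − e = 12 − 9 ≡ 3 (mod 13). Hence c = [12, 10, 7, 3, 2].
  Check: interpolating c through the α_i gives m(x) = 4 + 4·x (degree < 2) with m(α_i) = c_i for every i, so c is indeed a codeword.


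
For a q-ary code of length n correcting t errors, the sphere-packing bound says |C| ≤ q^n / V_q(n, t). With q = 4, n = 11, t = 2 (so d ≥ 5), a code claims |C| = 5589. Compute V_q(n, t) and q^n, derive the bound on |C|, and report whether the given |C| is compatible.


V_q(n, t) = 529, q^n = 4194304, Hamming bound = 7928, |C| = 5589 ≤ bound (satisfied).

Step 1: Compute V_q(n, t) = Σ_{j=0}^2 C(n, j) (q−1)^j.
  j = 0: C(11,0)·(3)^0 = 1·1 = 1.
  j = 1: C(11,1)·(3)^1 = 11·3 = 33.
  j = 2: C(11,2)·(3)^2 = 55·9 = 495.
  V_q(n, t) = 1 + 33 + 495 = 529.
Step 2: q^n = 4^11 = 4194304.
Step 3: Hamming bound ⌊q^n / V_q(n,t)⌋ = ⌊4194304/529⌋ = 7928.
Step 4: Compare |C| = 5589 to 7928: satisfied.
The claimed |C| lies below the Hamming bound.


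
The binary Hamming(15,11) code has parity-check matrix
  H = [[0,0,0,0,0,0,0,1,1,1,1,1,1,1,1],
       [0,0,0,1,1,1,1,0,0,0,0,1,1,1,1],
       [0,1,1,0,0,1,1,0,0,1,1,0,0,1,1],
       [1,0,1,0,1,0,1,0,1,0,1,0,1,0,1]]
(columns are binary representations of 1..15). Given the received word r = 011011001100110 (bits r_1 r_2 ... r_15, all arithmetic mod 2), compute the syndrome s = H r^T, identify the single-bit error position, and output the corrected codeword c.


s = (0, 0, 1, 0)^T, error position = 2, corrected codeword c = 001011001100110

Compute s = H r^T mod 2 one row at a time:
  s_1 = 0 + 1 + 1 + 0 + 0 + 1 + 1 + 0 = 4 ≡ 0 (mod 2).
  s_2 = 0 + 1 + 1 + 0 + 0 + 1 + 1 + 0 = 4 ≡ 0 (mod 2).
  s_3 = 1 + 1 + 1 + 0 + 1 + 0 + 1 + 0 = 5 ≡ 1 (mod 2).
  s_4 = 0 + 1 + 1 + 0 + 1 + 0 + 1 + 0 = 4 ≡ 0 (mod 2).
s = (0, 0, 1, 0)^T — this equals column 2 of H (binary 0010), so error is at position 2.
Correct: flip bit 2 of r = 011011001100110 to get c = 001011001100110.


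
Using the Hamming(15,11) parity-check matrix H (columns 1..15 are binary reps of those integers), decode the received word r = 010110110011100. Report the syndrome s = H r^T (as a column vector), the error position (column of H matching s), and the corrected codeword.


s = (0, 1, 1, 0)^T, error position = 6, corrected codeword c = 010111110011100

Compute s = H r^T mod 2 one row at a time:
  s_1 = 1 + 0 + 0 + 1 + 1 + 1 + 0 + 0 = 4 ≡ 0 (mod 2).
  s_2 = 1 + 1 + 0 + 1 + 1 + 1 + 0 + 0 = 5 ≡ 1 (mod 2).
  s_3 = 1 + 0 + 0 + 1 + 0 + 1 + 0 + 0 = 3 ≡ 1 (mod 2).
  s_4 = 0 + 0 + 1 + 1 + 0 + 1 + 1 + 0 = 4 ≡ 0 (mod 2).
s = (0, 1, 1, 0)^T — this equals column 6 of H (binary 0110), so error is at position 6.
Correct: flip bit 6 of r = 010110110011100 to get c = 010111110011100.


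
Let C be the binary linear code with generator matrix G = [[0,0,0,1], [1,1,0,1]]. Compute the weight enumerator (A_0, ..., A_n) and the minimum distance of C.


Weight distribution: A_0 = 1, A_1 = 1, A_2 = 1, A_3 = 1. Minimum distance d = 1.

Enumerate all 2^2 = 4 messages m ∈ F_2^2.
For each, compute codeword c = mG in F_2^4, then tally its weight.
  m = 00 → c = 0000, weight = 0.
  m = 10 → c = 0001, weight = 1.
  m = 01 → c = 1101, weight = 3.
  m = 11 → c = 1100, weight = 2.
Tally weights:
  weight 0: 1 codewords.
  weight 1: 1 codewords.
  weight 2: 1 codewords.
  weight 3: 1 codewords.
Minimum distance d = smallest w > 0 with A_w > 0 = 1.
Sanity: Σ A_w = 4 = 2^2 = 4 ✓.


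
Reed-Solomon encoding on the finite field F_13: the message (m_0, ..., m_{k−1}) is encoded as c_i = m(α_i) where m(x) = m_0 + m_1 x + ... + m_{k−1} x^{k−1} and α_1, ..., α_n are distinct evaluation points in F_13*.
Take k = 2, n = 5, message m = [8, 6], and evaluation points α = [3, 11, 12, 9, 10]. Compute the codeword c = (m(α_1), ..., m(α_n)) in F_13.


c = [0, 9, 2, 10, 3]

Message polynomial: m(x) = 8 + 6·x (mod 13).
For each evaluation point α_i, compute m(α_i) mod 13:
  α_1 = 3: Horner steps 6 → 0, so m(3) = 0.
  α_2 = 11: Horner steps 6 → 9, so m(11) = 9.
  α_3 = 12: Horner steps 6 → 2, so m(12) = 2.
  α_4 = 9: Horner steps 6 → 10, so m(9) = 10.
  α_5 = 10: Horner steps 6 → 3, so m(10) = 3.
Codeword c = [0, 9, 2, 10, 3] ∈ F_13^5.


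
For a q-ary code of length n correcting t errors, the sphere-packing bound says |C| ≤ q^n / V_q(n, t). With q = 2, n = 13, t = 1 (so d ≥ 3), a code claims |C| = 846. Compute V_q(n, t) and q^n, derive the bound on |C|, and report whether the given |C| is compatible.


V_q(n, t) = 14, q^n = 8192, Hamming bound = 585, |C| = 846 > bound (violated).

Step 1: Compute V_q(n, t) = Σ_{j=0}^1 C(n, j) (q−1)^j.
  j = 0: C(13,0)·(1)^0 = 1·1 = 1.
  j = 1: C(13,1)·(1)^1 = 13·1 = 13.
  V_q(n, t) = 1 + 13 = 14.
Step 2: q^n = 2^13 = 8192.
Step 3: Hamming bound ⌊q^n / V_q(n,t)⌋ = ⌊8192/14⌋ = 585.
Step 4: Compare |C| = 846 to 585: violated.
The claimed |C| lies above the Hamming bound, so no 2-ary code of length 13 with d ≥ 3 can have 846 codewords.


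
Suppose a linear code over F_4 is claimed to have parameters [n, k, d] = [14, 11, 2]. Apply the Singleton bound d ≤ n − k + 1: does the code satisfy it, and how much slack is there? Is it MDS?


Singleton RHS = n − k + 1 = 4, slack = 2, bound satisfied, not MDS.

Singleton bound: d ≤ n − k + 1.
Here n = 14, k = 11, so n − k + 1 = 4.
Given d = 2, check d ≤ 4: YES.
Slack = (n − k + 1) − d = 2.
The code is NOT MDS (slack = 2 > 0).
Description: the claimed parameters are [14, 11, 2]_4; such a code would be non-MDS.


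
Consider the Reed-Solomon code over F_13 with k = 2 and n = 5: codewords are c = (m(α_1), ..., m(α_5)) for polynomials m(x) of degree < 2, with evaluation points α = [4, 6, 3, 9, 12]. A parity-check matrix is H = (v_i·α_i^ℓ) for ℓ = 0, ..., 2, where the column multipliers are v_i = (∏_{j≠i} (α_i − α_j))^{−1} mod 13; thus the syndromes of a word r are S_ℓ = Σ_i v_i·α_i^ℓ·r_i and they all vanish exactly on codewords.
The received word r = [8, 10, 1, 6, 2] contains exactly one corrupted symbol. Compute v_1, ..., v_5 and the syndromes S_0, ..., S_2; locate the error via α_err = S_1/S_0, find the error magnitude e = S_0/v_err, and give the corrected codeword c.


S = (11, 5, 7), error at position 1, error magnitude e = 4, c = [4, 10, 1, 6, 2].

Step 1: column multipliers v_i = (∏_{j≠i}(α_i − α_j))^{−1} mod 13.
  i = 1 (α = 4): (4−6)(4−3)(4−9)(4−12) = (−2)·1·(−5)·(−8) = −80 ≡ 11, so v_1 = 11^{−1} = 6 (mod 13).
  i = 2 (α = 6): (6−4)(6−3)(6−9)(6−12) = 2·3·(−3)·(−6) = 108 ≡ 4, so v_2 = 4^{−1} = 10 (mod 13).
  i = 3 (α = 3): (3−4)(3−6)(3−9)(3−12) = (−1)·(−3)·(−6)·(−9) = 162 ≡ 6, so v_3 = 6^{−1} = 11 (mod 13).
  i = 4 (α = 9): (9−4)(9−6)(9−3)(9−12) = 5·3·6·(−3) = −270 ≡ 3, so v_4 = 3^{−1} = 9 (mod 13).
  i = 5 (α = 12): (12−4)(12−6)(12−3)(12−9) = 8·6·9·3 = 1296 ≡ 9, so v_5 = 9^{−1} = 3 (mod 13).
  v = [6, 10, 11, 9, 3].
Step 2: syndromes of r = [8, 10, 1, 6, 2] (all sums mod 13).
  S_0 = Σ v_i r_i = 6·8 + 10·10 + 11·1 + 9·6 + 3·2 = 219 ≡ 11.
  S_1 = Σ v_i α_i r_i = 6·4·8 + 10·6·10 + 11·3·1 + 9·9·6 + 3·12·2 = 1383 ≡ 5.
  α_i^2 mod 13 = [3, 10, 9, 3, 1].
  S_2 = Σ v_i α_i^2 r_i = 6·3·8 + 10·10·10 + 11·9·1 + 9·3·6 + 3·1·2 = 1411 ≡ 7.
  S = (11, 5, 7) ≠ 0, so r is not a codeword (an error is present).
Step 3: locate the error. For a single error e at position i, S_ℓ = v_i·e·α_i^ℓ, so α_err = S_1/S_0.
  S_0^{−1} = 11^{−1} = 6 (mod 13), so α_err = 5·6 = 30 ≡ 4 = α_1. Error position i = 1.
  Consistency check: S_2/S_1 = 7·8 = 56 ≡ 4 = α_err ✓ (single-error assumption holds).
Step 4: error magnitude e = S_0/v_1 = S_0·∏_{j≠1}(α_1 − α_j) = 11·11 = 121 ≡ 4 (mod 13).
Step 5: correct position 1: c_1 = r_1 − e = 8 − 4 ≡ 4 (mod 13). Hence c = [4, 10, 1, 6, 2].
  Check: interpolating c through the α_i gives m(x) = 5 + 3·x (degree < 2) with m(α_i) = c_i for every i, so c is indeed a codeword.


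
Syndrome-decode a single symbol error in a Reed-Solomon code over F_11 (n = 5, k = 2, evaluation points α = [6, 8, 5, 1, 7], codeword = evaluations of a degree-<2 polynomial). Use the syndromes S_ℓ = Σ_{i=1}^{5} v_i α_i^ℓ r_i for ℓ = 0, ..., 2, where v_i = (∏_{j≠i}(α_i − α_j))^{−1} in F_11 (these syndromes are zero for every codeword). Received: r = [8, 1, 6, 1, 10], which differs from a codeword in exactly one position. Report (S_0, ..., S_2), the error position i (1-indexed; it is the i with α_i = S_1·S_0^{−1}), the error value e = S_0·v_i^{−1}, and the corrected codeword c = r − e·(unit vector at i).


S = (9, 9, 9), error at position 4, error magnitude e = 3, c = [8, 1, 6, 9, 10].

Step 1: column multipliers v_i = (∏_{j≠i}(α_i − α_j))^{−1} mod 11.
  i = 1 (α = 6): (6−8)(6−5)(6−1)(6−7) = (−2)·1·5·(−1) = 10 ≡ 10, so v_1 = 10^{−1} = 10 (mod 11).
  i = 2 (α = 8): (8−6)(8−5)(8−1)(8−7) = 2·3·7·1 = 42 ≡ 9, so v_2 = 9^{−1} = 5 (mod 11).
  i = 3 (α = 5): (5−6)(5−8)(5−1)(5−7) = (−1)·(−3)·4·(−2) = −24 ≡ 9, so v_3 = 9^{−1} = 5 (mod 11).
  i = 4 (α = 1): (1−6)(1−8)(1−5)(1−7) = (−5)·(−7)·(−4)·(−6) = 840 ≡ 4, so v_4 = 4^{−1} = 3 (mod 11).
  i = 5 (α = 7): (7−6)(7−8)(7−5)(7−1) = 1·(−1)·2·6 = −12 ≡ 10, so v_5 = 10^{−1} = 10 (mod 11).
  v = [10, 5, 5, 3, 10].
Step 2: syndromes of r = [8, 1, 6, 1, 10] (all sums mod 11).
  S_0 = Σ v_i r_i = 10·8 + 5·1 + 5·6 + 3·1 + 10·10 = 218 ≡ 9.
  S_1 = Σ v_i α_i r_i = 10·6·8 + 5·8·1 + 5·5·6 + 3·1·1 + 10·7·10 = 1373 ≡ 9.
  α_i^2 mod 11 = [3, 9, 3, 1, 5].
  S_2 = Σ v_i α_i^2 r_i = 10·3·8 + 5·9·1 + 5·3·6 + 3·1·1 + 10·5·10 = 878 ≡ 9.
  S = (9, 9, 9) ≠ 0, so r is not a codeword (an error is present).
Step 3: locate the error. For a single error e at position i, S_ℓ = v_i·e·α_i^ℓ, so α_err = S_1/S_0.
  S_0^{−1} = 9^{−1} = 5 (mod 11), so α_err = 9·5 = 45 ≡ 1 = α_4. Error position i = 4.
  Consistency check: S_2/S_1 = 9·5 = 45 ≡ 1 = α_err ✓ (single-error assumption holds).
Step 4: error magnitude e = S_0/v_4 = S_0·∏_{j≠4}(α_4 − α_j) = 9·4 = 36 ≡ 3 (mod 11).
Step 5: correct position 4: c_4 = r_4 − e = 1 − 3 ≡ 9 (mod 11). Hence c = [8, 1, 6, 9, 10].
  Check: interpolating c through the α_i gives m(x) = 7 + 2·x (degree < 2) with m(α_i) = c_i for every i, so c is indeed a codeword.
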